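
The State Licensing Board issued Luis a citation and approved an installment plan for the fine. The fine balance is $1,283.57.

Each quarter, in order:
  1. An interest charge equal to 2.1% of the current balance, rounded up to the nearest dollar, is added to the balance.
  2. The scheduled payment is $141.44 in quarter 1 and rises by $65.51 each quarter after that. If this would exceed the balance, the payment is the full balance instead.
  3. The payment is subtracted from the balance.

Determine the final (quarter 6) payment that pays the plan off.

Quarter 1: $1,283.57 +$27.00 interest = $1,310.57; pay $141.44 → $1,169.13
Quarter 2: $1,169.13 +$25.00 interest = $1,194.13; pay $206.95 → $987.18
Quarter 3: $987.18 +$21.00 interest = $1,008.18; pay $272.46 → $735.72
Quarter 4: $735.72 +$16.00 interest = $751.72; pay $337.97 → $413.75
Quarter 5: $413.75 +$9.00 interest = $422.75; pay $403.48 → $19.27
Quarter 6: $19.27 +$1.00 interest = $20.27; pay $20.27 → $0.00

$20.27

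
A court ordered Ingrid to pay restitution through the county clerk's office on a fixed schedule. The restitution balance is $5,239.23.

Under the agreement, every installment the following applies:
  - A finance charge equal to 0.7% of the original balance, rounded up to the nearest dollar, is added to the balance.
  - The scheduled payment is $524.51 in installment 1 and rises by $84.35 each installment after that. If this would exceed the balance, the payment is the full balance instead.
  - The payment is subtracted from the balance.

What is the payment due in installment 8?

# | Opening | Interest | Payment | End bal
1 | $5,239.23 | $37.00 | $524.51 | $4,751.72
2 | $4,751.72 | $37.00 | $608.86 | $4,179.86
3 | $4,179.86 | $37.00 | $693.21 | $3,523.65
4 | $3,523.65 | $37.00 | $777.56 | $2,783.09
5 | $2,783.09 | $37.00 | $861.91 | $1,958.18
6 | $1,958.18 | $37.00 | $946.26 | $1,048.92
7 | $1,048.92 | $37.00 | $1,030.61 | $55.31
8 | $55.31 | $37.00 | $92.31 | $0.00

$92.31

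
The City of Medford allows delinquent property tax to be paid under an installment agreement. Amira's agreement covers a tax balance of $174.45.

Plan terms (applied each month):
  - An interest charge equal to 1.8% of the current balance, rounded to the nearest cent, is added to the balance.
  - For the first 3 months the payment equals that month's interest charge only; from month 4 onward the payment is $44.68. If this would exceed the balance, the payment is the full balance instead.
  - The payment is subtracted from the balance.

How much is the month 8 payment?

# | Opening | Interest | Payment | End bal
1 | $174.45 | $3.14 | $3.14 | $174.45
2 | $174.45 | $3.14 | $3.14 | $174.45
3 | $174.45 | $3.14 | $3.14 | $174.45
4 | $174.45 | $3.14 | $44.68 | $132.91
5 | $132.91 | $2.39 | $44.68 | $90.62
6 | $90.62 | $1.63 | $44.68 | $47.57
7 | $47.57 | $0.86 | $44.68 | $3.75
8 | $3.75 | $0.07 | $3.82 | $0.00

$3.82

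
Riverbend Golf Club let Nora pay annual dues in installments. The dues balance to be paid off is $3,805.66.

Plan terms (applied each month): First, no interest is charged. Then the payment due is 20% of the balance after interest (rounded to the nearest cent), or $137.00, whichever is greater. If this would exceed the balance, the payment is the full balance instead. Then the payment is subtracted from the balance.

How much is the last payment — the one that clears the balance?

$90.48

Month 1: opening $3,805.66; payment $761.13; balance $3,044.53
Month 2: opening $3,044.53; payment $608.91; balance $2,435.62
Month 3: opening $2,435.62; payment $487.12; balance $1,948.50
Month 4: opening $1,948.50; payment $389.70; balance $1,558.80
Month 5: opening $1,558.80; payment $311.76; balance $1,247.04
Month 6: opening $1,247.04; payment $249.41; balance $997.63
Month 7: opening $997.63; payment $199.53; balance $798.10
Month 8: opening $798.10; payment $159.62; balance $638.48
Month 9: opening $638.48; payment $137.00; balance $501.48
Month 10: opening $501.48; payment $137.00; balance $364.48
Month 11: opening $364.48; payment $137.00; balance $227.48
Month 12: opening $227.48; payment $137.00; balance $90.48
Month 13: opening $90.48; payment $90.48; balance $0.00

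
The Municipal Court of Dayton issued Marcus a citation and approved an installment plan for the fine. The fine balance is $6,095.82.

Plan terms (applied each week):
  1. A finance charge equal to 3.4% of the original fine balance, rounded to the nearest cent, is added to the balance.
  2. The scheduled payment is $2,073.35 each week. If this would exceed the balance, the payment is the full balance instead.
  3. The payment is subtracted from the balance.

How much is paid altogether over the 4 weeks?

Week 1: $6,095.82 +$207.26 interest = $6,303.08; pay $2,073.35 → $4,229.73
Week 2: $4,229.73 +$207.26 interest = $4,436.99; pay $2,073.35 → $2,363.64
Week 3: $2,363.64 +$207.26 interest = $2,570.90; pay $2,073.35 → $497.55
Week 4: $497.55 +$207.26 interest = $704.81; pay $704.81 → $0.00
Total paid: $6,924.86

$6,924.86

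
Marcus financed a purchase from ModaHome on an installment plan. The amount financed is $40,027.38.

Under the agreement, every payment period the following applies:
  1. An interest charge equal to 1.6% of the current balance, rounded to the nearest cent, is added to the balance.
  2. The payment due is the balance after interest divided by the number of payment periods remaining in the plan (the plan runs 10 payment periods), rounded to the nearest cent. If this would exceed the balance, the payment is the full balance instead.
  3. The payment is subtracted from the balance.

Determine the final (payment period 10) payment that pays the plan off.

$4,691.31

# | Opening | Interest | Payment | End bal
1 | $40,027.38 | $640.44 | $4,066.78 | $36,601.04
2 | $36,601.04 | $585.62 | $4,131.85 | $33,054.81
3 | $33,054.81 | $528.88 | $4,197.96 | $29,385.73
4 | $29,385.73 | $470.17 | $4,265.13 | $25,590.77
5 | $25,590.77 | $409.45 | $4,333.37 | $21,666.85
6 | $21,666.85 | $346.67 | $4,402.70 | $17,610.82
7 | $17,610.82 | $281.77 | $4,473.15 | $13,419.44
8 | $13,419.44 | $214.71 | $4,544.72 | $9,089.43
9 | $9,089.43 | $145.43 | $4,617.43 | $4,617.43
10 | $4,617.43 | $73.88 | $4,691.31 | $0.00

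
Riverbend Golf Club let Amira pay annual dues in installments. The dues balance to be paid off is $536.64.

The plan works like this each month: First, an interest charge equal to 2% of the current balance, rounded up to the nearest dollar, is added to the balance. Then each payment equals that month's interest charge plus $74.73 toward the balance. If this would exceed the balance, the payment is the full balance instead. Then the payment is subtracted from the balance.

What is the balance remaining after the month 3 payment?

$312.45

# | Opening | Interest | Payment | End bal
1 | $536.64 | $11.00 | $85.73 | $461.91
2 | $461.91 | $10.00 | $84.73 | $387.18
3 | $387.18 | $8.00 | $82.73 | $312.45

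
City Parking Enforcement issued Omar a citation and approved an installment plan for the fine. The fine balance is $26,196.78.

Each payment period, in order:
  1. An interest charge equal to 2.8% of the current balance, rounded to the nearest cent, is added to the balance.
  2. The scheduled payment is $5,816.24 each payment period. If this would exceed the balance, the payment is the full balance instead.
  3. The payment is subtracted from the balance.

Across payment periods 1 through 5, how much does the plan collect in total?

# | Opening | Interest | Payment | End bal
1 | $26,196.78 | $733.51 | $5,816.24 | $21,114.05
2 | $21,114.05 | $591.19 | $5,816.24 | $15,889.00
3 | $15,889.00 | $444.89 | $5,816.24 | $10,517.65
4 | $10,517.65 | $294.49 | $5,816.24 | $4,995.90
5 | $4,995.90 | $139.89 | $5,135.79 | $0.00
Total paid: $28,400.75

$28,400.75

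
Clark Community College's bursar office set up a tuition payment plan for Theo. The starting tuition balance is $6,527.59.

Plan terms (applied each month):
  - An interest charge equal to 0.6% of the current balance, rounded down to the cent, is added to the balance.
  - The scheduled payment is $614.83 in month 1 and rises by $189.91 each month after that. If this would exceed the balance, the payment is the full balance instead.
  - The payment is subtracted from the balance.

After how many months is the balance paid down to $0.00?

7

Month 1: opening $6,527.59; interest $39.16 → $6,566.75; payment $614.83; balance $5,951.92
Month 2: opening $5,951.92; interest $35.71 → $5,987.63; payment $804.74; balance $5,182.89
Month 3: opening $5,182.89; interest $31.09 → $5,213.98; payment $994.65; balance $4,219.33
Month 4: opening $4,219.33; interest $25.31 → $4,244.64; payment $1,184.56; balance $3,060.08
Month 5: opening $3,060.08; interest $18.36 → $3,078.44; payment $1,374.47; balance $1,703.97
Month 6: opening $1,703.97; interest $10.22 → $1,714.19; payment $1,564.38; balance $149.81
Month 7: opening $149.81; interest $0.89 → $150.70; payment $150.70; balance $0.00
Balance reaches $0.00 in month 7.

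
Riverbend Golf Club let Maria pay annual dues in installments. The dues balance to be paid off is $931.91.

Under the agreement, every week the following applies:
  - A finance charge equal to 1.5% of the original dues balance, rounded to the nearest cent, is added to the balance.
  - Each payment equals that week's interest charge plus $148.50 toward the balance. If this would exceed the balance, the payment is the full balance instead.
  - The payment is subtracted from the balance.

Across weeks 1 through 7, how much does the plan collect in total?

Week 1: opening $931.91; interest $13.98 → $945.89; payment $162.48; balance $783.41
Week 2: opening $783.41; interest $13.98 → $797.39; payment $162.48; balance $634.91
Week 3: opening $634.91; interest $13.98 → $648.89; payment $162.48; balance $486.41
Week 4: opening $486.41; interest $13.98 → $500.39; payment $162.48; balance $337.91
Week 5: opening $337.91; interest $13.98 → $351.89; payment $162.48; balance $189.41
Week 6: opening $189.41; interest $13.98 → $203.39; payment $162.48; balance $40.91
Week 7: opening $40.91; interest $13.98 → $54.89; payment $54.89; balance $0.00
Total paid: $1,029.77

$1,029.77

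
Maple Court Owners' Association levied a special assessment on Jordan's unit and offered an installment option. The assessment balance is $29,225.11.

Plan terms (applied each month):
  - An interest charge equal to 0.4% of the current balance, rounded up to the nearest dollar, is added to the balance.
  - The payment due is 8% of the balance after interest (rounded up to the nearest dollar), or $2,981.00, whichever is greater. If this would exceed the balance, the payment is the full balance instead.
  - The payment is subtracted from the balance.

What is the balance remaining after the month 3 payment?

# | Opening | Interest | Payment | End bal
1 | $29,225.11 | $117.00 | $2,981.00 | $26,361.11
2 | $26,361.11 | $106.00 | $2,981.00 | $23,486.11
3 | $23,486.11 | $94.00 | $2,981.00 | $20,599.11

$20,599.11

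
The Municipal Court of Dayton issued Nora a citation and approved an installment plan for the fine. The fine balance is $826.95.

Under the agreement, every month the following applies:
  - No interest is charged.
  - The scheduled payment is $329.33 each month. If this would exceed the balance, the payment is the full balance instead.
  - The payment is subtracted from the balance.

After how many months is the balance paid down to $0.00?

3

# | Opening | Payment | End bal
1 | $826.95 | $329.33 | $497.62
2 | $497.62 | $329.33 | $168.29
3 | $168.29 | $168.29 | $0.00
Balance reaches $0.00 in month 3.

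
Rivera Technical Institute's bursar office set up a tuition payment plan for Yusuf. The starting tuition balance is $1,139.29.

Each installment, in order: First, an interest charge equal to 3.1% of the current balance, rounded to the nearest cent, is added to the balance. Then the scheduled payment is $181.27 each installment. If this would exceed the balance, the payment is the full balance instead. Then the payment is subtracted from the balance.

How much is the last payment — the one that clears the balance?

Installment 1: opening $1,139.29; interest $35.32 → $1,174.61; payment $181.27; balance $993.34
Installment 2: opening $993.34; interest $30.79 → $1,024.13; payment $181.27; balance $842.86
Installment 3: opening $842.86; interest $26.13 → $868.99; payment $181.27; balance $687.72
Installment 4: opening $687.72; interest $21.32 → $709.04; payment $181.27; balance $527.77
Installment 5: opening $527.77; interest $16.36 → $544.13; payment $181.27; balance $362.86
Installment 6: opening $362.86; interest $11.25 → $374.11; payment $181.27; balance $192.84
Installment 7: opening $192.84; interest $5.98 → $198.82; payment $181.27; balance $17.55
Installment 8: opening $17.55; interest $0.54 → $18.09; payment $18.09; balance $0.00

$18.09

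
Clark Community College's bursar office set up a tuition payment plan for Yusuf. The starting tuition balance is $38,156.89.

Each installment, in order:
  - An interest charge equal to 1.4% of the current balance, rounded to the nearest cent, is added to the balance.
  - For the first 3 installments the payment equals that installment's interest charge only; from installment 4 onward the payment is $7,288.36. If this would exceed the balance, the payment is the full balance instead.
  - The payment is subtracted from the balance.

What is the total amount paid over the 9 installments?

$41,519.55

Installment 1: opening $38,156.89; interest $534.20 → $38,691.09; payment $534.20; balance $38,156.89
Installment 2: opening $38,156.89; interest $534.20 → $38,691.09; payment $534.20; balance $38,156.89
Installment 3: opening $38,156.89; interest $534.20 → $38,691.09; payment $534.20; balance $38,156.89
Installment 4: opening $38,156.89; interest $534.20 → $38,691.09; payment $7,288.36; balance $31,402.73
Installment 5: opening $31,402.73; interest $439.64 → $31,842.37; payment $7,288.36; balance $24,554.01
Installment 6: opening $24,554.01; interest $343.76 → $24,897.77; payment $7,288.36; balance $17,609.41
Installment 7: opening $17,609.41; interest $246.53 → $17,855.94; payment $7,288.36; balance $10,567.58
Installment 8: opening $10,567.58; interest $147.95 → $10,715.53; payment $7,288.36; balance $3,427.17
Installment 9: opening $3,427.17; interest $47.98 → $3,475.15; payment $3,475.15; balance $0.00
Total paid: $41,519.55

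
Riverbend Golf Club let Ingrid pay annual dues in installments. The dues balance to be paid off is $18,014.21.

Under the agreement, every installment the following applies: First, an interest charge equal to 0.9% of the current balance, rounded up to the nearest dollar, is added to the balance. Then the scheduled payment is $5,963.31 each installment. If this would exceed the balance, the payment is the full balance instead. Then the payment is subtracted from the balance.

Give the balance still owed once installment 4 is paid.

Installment 1: opening $18,014.21; interest $163.00 → $18,177.21; payment $5,963.31; balance $12,213.90
Installment 2: opening $12,213.90; interest $110.00 → $12,323.90; payment $5,963.31; balance $6,360.59
Installment 3: opening $6,360.59; interest $58.00 → $6,418.59; payment $5,963.31; balance $455.28
Installment 4: opening $455.28; interest $5.00 → $460.28; payment $460.28; balance $0.00

$0.00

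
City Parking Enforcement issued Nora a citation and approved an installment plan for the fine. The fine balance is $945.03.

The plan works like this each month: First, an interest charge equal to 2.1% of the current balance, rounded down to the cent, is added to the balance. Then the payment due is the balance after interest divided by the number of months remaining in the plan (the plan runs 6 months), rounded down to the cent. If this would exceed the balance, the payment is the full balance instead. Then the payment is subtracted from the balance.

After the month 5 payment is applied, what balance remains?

$174.75

Month 1: opening $945.03; interest $19.84 → $964.87; payment $160.81; balance $804.06
Month 2: opening $804.06; interest $16.88 → $820.94; payment $164.18; balance $656.76
Month 3: opening $656.76; interest $13.79 → $670.55; payment $167.63; balance $502.92
Month 4: opening $502.92; interest $10.56 → $513.48; payment $171.16; balance $342.32
Month 5: opening $342.32; interest $7.18 → $349.50; payment $174.75; balance $174.75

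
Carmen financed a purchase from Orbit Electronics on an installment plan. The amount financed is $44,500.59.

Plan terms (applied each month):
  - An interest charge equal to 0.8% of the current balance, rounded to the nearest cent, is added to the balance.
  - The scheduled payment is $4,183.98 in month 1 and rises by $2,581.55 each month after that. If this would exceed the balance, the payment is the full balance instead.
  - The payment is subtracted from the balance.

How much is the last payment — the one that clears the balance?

$13,539.34

Month 1: $44,500.59 +$356.00 interest = $44,856.59; pay $4,183.98 → $40,672.61
Month 2: $40,672.61 +$325.38 interest = $40,997.99; pay $6,765.53 → $34,232.46
Month 3: $34,232.46 +$273.86 interest = $34,506.32; pay $9,347.08 → $25,159.24
Month 4: $25,159.24 +$201.27 interest = $25,360.51; pay $11,928.63 → $13,431.88
Month 5: $13,431.88 +$107.46 interest = $13,539.34; pay $13,539.34 → $0.00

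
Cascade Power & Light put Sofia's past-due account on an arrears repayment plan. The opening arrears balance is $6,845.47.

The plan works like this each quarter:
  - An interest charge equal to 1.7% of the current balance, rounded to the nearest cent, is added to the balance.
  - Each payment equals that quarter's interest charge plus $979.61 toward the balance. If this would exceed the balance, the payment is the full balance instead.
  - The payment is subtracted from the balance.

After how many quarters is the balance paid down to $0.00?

# | Opening | Interest | Payment | End bal
1 | $6,845.47 | $116.37 | $1,095.98 | $5,865.86
2 | $5,865.86 | $99.72 | $1,079.33 | $4,886.25
3 | $4,886.25 | $83.07 | $1,062.68 | $3,906.64
4 | $3,906.64 | $66.41 | $1,046.02 | $2,927.03
5 | $2,927.03 | $49.76 | $1,029.37 | $1,947.42
6 | $1,947.42 | $33.11 | $1,012.72 | $967.81
7 | $967.81 | $16.45 | $984.26 | $0.00
Balance reaches $0.00 in quarter 7.

7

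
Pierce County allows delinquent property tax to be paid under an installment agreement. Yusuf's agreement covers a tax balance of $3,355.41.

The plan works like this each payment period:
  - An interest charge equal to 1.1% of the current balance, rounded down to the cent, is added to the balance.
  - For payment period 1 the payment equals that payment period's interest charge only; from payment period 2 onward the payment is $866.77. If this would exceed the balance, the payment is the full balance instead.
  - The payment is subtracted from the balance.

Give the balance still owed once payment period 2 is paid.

# | Opening | Interest | Payment | End bal
1 | $3,355.41 | $36.90 | $36.90 | $3,355.41
2 | $3,355.41 | $36.90 | $866.77 | $2,525.54

$2,525.54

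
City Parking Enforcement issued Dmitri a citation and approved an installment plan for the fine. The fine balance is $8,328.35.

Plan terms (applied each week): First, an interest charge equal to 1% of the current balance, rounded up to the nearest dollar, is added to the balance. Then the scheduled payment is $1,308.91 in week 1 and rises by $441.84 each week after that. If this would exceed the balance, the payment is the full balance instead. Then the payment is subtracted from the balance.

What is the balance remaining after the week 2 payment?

$5,424.69

Week 1: opening $8,328.35; interest $84.00 → $8,412.35; payment $1,308.91; balance $7,103.44
Week 2: opening $7,103.44; interest $72.00 → $7,175.44; payment $1,750.75; balance $5,424.69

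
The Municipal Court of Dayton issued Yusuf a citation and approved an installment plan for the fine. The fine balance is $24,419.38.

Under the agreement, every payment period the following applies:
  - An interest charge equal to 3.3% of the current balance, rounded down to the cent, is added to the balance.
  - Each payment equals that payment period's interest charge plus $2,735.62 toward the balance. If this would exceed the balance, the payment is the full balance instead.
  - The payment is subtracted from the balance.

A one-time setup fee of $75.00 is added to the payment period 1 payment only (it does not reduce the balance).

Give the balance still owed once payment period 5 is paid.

$10,741.28

# | Opening | Interest | Payment | Fee | End bal
1 | $24,419.38 | $805.83 | $3,541.45 | $75.00 | $21,683.76
2 | $21,683.76 | $715.56 | $3,451.18 | — | $18,948.14
3 | $18,948.14 | $625.28 | $3,360.90 | — | $16,212.52
4 | $16,212.52 | $535.01 | $3,270.63 | — | $13,476.90
5 | $13,476.90 | $444.73 | $3,180.35 | — | $10,741.28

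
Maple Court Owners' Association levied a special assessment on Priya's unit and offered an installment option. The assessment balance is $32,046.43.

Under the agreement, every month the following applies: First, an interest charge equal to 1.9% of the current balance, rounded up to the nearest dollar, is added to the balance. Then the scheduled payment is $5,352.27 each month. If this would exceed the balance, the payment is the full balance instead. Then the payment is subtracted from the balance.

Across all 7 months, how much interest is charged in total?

# | Opening | Interest | Payment | End bal
1 | $32,046.43 | $609.00 | $5,352.27 | $27,303.16
2 | $27,303.16 | $519.00 | $5,352.27 | $22,469.89
3 | $22,469.89 | $427.00 | $5,352.27 | $17,544.62
4 | $17,544.62 | $334.00 | $5,352.27 | $12,526.35
5 | $12,526.35 | $239.00 | $5,352.27 | $7,413.08
6 | $7,413.08 | $141.00 | $5,352.27 | $2,201.81
7 | $2,201.81 | $42.00 | $2,243.81 | $0.00
Total interest: $609.00 + $519.00 + $427.00 + $334.00 + $239.00 + $141.00 + $42.00 = $2,311.00

$2,311.00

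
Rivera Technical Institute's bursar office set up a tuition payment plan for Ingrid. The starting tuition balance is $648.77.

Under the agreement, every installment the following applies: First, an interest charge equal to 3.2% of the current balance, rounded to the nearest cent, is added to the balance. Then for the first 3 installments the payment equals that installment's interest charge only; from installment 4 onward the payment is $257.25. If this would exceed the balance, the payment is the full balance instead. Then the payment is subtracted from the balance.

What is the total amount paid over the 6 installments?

$750.38

Installment 1: $648.77 +$20.76 interest = $669.53; pay $20.76 → $648.77
Installment 2: $648.77 +$20.76 interest = $669.53; pay $20.76 → $648.77
Installment 3: $648.77 +$20.76 interest = $669.53; pay $20.76 → $648.77
Installment 4: $648.77 +$20.76 interest = $669.53; pay $257.25 → $412.28
Installment 5: $412.28 +$13.19 interest = $425.47; pay $257.25 → $168.22
Installment 6: $168.22 +$5.38 interest = $173.60; pay $173.60 → $0.00
Total paid: $750.38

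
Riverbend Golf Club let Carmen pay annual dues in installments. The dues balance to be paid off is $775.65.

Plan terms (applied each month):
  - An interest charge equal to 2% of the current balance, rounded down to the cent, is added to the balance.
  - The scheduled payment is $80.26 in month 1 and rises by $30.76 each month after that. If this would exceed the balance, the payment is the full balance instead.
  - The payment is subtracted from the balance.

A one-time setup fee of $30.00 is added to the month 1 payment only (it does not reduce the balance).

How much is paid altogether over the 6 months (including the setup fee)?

Month 1: opening $775.65; interest $15.51 → $791.16; payment $80.26 (+ $30.00 fee); balance $710.90
Month 2: opening $710.90; interest $14.21 → $725.11; payment $111.02; balance $614.09
Month 3: opening $614.09; interest $12.28 → $626.37; payment $141.78; balance $484.59
Month 4: opening $484.59; interest $9.69 → $494.28; payment $172.54; balance $321.74
Month 5: opening $321.74; interest $6.43 → $328.17; payment $203.30; balance $124.87
Month 6: opening $124.87; interest $2.49 → $127.36; payment $127.36; balance $0.00
Total paid: $866.26

$866.26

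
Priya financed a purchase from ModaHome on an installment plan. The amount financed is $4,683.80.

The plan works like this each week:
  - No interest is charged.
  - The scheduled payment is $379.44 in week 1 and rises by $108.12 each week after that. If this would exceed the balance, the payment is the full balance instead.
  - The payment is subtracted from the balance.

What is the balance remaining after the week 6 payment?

$785.36

Week 1: opening $4,683.80; payment $379.44; balance $4,304.36
Week 2: opening $4,304.36; payment $487.56; balance $3,816.80
Week 3: opening $3,816.80; payment $595.68; balance $3,221.12
Week 4: opening $3,221.12; payment $703.80; balance $2,517.32
Week 5: opening $2,517.32; payment $811.92; balance $1,705.40
Week 6: opening $1,705.40; payment $920.04; balance $785.36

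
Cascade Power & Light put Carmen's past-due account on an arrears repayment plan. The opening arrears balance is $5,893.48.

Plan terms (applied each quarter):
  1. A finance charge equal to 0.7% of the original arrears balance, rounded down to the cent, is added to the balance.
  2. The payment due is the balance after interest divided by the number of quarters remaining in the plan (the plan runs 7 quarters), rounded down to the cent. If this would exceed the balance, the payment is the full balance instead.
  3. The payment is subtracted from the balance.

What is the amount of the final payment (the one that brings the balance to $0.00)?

$948.89

Quarter 1: opening $5,893.48; interest $41.25 → $5,934.73; payment $847.81; balance $5,086.92
Quarter 2: opening $5,086.92; interest $41.25 → $5,128.17; payment $854.69; balance $4,273.48
Quarter 3: opening $4,273.48; interest $41.25 → $4,314.73; payment $862.94; balance $3,451.79
Quarter 4: opening $3,451.79; interest $41.25 → $3,493.04; payment $873.26; balance $2,619.78
Quarter 5: opening $2,619.78; interest $41.25 → $2,661.03; payment $887.01; balance $1,774.02
Quarter 6: opening $1,774.02; interest $41.25 → $1,815.27; payment $907.63; balance $907.64
Quarter 7: opening $907.64; interest $41.25 → $948.89; payment $948.89; balance $0.00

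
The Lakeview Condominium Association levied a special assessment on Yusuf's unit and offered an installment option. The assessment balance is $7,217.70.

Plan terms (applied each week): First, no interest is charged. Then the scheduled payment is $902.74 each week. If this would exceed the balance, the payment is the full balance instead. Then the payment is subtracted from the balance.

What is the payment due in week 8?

$898.52

Week 1: opening $7,217.70; payment $902.74; balance $6,314.96
Week 2: opening $6,314.96; payment $902.74; balance $5,412.22
Week 3: opening $5,412.22; payment $902.74; balance $4,509.48
Week 4: opening $4,509.48; payment $902.74; balance $3,606.74
Week 5: opening $3,606.74; payment $902.74; balance $2,704.00
Week 6: opening $2,704.00; payment $902.74; balance $1,801.26
Week 7: opening $1,801.26; payment $902.74; balance $898.52
Week 8: opening $898.52; payment $898.52; balance $0.00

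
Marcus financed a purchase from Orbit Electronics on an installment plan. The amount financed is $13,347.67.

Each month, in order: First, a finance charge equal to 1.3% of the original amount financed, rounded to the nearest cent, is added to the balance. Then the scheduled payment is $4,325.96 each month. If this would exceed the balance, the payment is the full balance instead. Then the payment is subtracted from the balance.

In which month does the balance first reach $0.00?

4

# | Opening | Interest | Payment | End bal
1 | $13,347.67 | $173.52 | $4,325.96 | $9,195.23
2 | $9,195.23 | $173.52 | $4,325.96 | $5,042.79
3 | $5,042.79 | $173.52 | $4,325.96 | $890.35
4 | $890.35 | $173.52 | $1,063.87 | $0.00
Balance reaches $0.00 in month 4.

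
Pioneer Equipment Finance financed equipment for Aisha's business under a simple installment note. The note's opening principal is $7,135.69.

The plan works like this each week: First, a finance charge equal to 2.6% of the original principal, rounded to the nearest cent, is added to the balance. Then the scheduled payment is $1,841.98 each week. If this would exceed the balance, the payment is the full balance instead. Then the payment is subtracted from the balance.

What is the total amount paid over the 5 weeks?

$8,063.34

# | Opening | Interest | Payment | End bal
1 | $7,135.69 | $185.53 | $1,841.98 | $5,479.24
2 | $5,479.24 | $185.53 | $1,841.98 | $3,822.79
3 | $3,822.79 | $185.53 | $1,841.98 | $2,166.34
4 | $2,166.34 | $185.53 | $1,841.98 | $509.89
5 | $509.89 | $185.53 | $695.42 | $0.00
Total paid: $8,063.34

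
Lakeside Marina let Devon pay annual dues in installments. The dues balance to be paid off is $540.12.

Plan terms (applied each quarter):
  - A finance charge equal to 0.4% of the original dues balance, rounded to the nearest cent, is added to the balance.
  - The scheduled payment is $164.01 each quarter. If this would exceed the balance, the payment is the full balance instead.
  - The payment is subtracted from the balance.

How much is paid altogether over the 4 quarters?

$548.76

# | Opening | Interest | Payment | End bal
1 | $540.12 | $2.16 | $164.01 | $378.27
2 | $378.27 | $2.16 | $164.01 | $216.42
3 | $216.42 | $2.16 | $164.01 | $54.57
4 | $54.57 | $2.16 | $56.73 | $0.00
Total paid: $548.76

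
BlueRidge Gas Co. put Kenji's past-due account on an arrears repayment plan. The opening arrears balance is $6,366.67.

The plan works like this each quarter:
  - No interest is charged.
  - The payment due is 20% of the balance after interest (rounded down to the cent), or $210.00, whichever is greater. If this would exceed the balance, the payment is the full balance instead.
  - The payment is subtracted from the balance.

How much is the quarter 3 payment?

Quarter 1: opening $6,366.67; payment $1,273.33; balance $5,093.34
Quarter 2: opening $5,093.34; payment $1,018.66; balance $4,074.68
Quarter 3: opening $4,074.68; payment $814.93; balance $3,259.75

$814.93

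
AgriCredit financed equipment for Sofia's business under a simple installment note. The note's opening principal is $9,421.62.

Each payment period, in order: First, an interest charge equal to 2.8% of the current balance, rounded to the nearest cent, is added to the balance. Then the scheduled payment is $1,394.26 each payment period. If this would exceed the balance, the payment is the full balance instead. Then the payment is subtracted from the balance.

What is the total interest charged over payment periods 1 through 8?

$1,172.76

# | Opening | Interest | Payment | End bal
1 | $9,421.62 | $263.81 | $1,394.26 | $8,291.17
2 | $8,291.17 | $232.15 | $1,394.26 | $7,129.06
3 | $7,129.06 | $199.61 | $1,394.26 | $5,934.41
4 | $5,934.41 | $166.16 | $1,394.26 | $4,706.31
5 | $4,706.31 | $131.78 | $1,394.26 | $3,443.83
6 | $3,443.83 | $96.43 | $1,394.26 | $2,146.00
7 | $2,146.00 | $60.09 | $1,394.26 | $811.83
8 | $811.83 | $22.73 | $834.56 | $0.00
Total interest: $263.81 + $232.15 + $199.61 + $166.16 + $131.78 + $96.43 + $60.09 + $22.73 = $1,172.76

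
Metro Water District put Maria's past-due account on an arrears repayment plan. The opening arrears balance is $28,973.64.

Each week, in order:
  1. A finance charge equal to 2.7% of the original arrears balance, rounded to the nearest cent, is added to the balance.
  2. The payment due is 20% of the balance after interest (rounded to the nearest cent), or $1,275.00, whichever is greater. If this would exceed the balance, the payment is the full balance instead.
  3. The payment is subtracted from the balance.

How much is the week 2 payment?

$4,917.41

Week 1: $28,973.64 +$782.29 interest = $29,755.93; pay $5,951.19 → $23,804.74
Week 2: $23,804.74 +$782.29 interest = $24,587.03; pay $4,917.41 → $19,669.62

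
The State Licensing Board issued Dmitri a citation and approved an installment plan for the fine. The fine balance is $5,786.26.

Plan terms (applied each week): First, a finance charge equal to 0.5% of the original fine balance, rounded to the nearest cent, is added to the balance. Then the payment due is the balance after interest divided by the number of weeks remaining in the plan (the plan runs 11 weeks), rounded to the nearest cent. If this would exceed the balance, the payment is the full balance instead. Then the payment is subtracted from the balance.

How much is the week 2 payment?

# | Opening | Interest | Payment | End bal
1 | $5,786.26 | $28.93 | $528.65 | $5,286.54
2 | $5,286.54 | $28.93 | $531.55 | $4,783.92

$531.55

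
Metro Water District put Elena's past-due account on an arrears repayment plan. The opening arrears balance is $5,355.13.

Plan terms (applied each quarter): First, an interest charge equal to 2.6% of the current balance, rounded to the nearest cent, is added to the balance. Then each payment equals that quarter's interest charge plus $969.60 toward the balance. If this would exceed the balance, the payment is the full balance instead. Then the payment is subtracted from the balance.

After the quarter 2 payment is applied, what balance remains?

$3,415.93

Quarter 1: opening $5,355.13; interest $139.23 → $5,494.36; payment $1,108.83; balance $4,385.53
Quarter 2: opening $4,385.53; interest $114.02 → $4,499.55; payment $1,083.62; balance $3,415.93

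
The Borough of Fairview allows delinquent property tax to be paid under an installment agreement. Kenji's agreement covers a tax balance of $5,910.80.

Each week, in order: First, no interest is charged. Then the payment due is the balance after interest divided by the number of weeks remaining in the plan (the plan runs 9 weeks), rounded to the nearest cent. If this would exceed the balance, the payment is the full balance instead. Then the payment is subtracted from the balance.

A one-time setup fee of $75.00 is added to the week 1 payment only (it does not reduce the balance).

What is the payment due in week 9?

$656.75

# | Opening | Payment | Fee | End bal
1 | $5,910.80 | $656.76 | $75.00 | $5,254.04
2 | $5,254.04 | $656.76 | — | $4,597.28
3 | $4,597.28 | $656.75 | — | $3,940.53
4 | $3,940.53 | $656.76 | — | $3,283.77
5 | $3,283.77 | $656.75 | — | $2,627.02
6 | $2,627.02 | $656.76 | — | $1,970.26
7 | $1,970.26 | $656.75 | — | $1,313.51
8 | $1,313.51 | $656.76 | — | $656.75
9 | $656.75 | $656.75 | — | $0.00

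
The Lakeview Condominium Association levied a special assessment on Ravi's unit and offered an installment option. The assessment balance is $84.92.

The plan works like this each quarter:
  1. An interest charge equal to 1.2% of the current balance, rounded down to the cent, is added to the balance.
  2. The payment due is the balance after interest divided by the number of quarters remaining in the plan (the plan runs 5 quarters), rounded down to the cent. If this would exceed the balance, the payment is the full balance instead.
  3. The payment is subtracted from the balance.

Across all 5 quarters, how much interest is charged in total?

$3.08

Quarter 1: opening $84.92; interest $1.01 → $85.93; payment $17.18; balance $68.75
Quarter 2: opening $68.75; interest $0.82 → $69.57; payment $17.39; balance $52.18
Quarter 3: opening $52.18; interest $0.62 → $52.80; payment $17.60; balance $35.20
Quarter 4: opening $35.20; interest $0.42 → $35.62; payment $17.81; balance $17.81
Quarter 5: opening $17.81; interest $0.21 → $18.02; payment $18.02; balance $0.00
Total interest: $1.01 + $0.82 + $0.62 + $0.42 + $0.21 = $3.08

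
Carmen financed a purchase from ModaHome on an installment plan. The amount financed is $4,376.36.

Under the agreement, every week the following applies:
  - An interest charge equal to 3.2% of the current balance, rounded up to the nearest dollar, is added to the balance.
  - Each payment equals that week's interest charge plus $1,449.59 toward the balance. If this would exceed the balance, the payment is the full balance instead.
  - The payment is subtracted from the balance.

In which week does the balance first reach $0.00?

Week 1: $4,376.36 +$141.00 interest = $4,517.36; pay $1,590.59 → $2,926.77
Week 2: $2,926.77 +$94.00 interest = $3,020.77; pay $1,543.59 → $1,477.18
Week 3: $1,477.18 +$48.00 interest = $1,525.18; pay $1,497.59 → $27.59
Week 4: $27.59 +$1.00 interest = $28.59; pay $28.59 → $0.00
Balance reaches $0.00 in week 4.

4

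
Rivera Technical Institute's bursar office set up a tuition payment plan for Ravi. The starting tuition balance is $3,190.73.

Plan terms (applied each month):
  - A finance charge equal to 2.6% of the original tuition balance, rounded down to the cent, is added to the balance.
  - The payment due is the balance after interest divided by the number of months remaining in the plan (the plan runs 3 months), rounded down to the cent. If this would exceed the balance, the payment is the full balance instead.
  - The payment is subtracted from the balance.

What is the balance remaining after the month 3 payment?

$0.00

Month 1: opening $3,190.73; interest $82.95 → $3,273.68; payment $1,091.22; balance $2,182.46
Month 2: opening $2,182.46; interest $82.95 → $2,265.41; payment $1,132.70; balance $1,132.71
Month 3: opening $1,132.71; interest $82.95 → $1,215.66; payment $1,215.66; balance $0.00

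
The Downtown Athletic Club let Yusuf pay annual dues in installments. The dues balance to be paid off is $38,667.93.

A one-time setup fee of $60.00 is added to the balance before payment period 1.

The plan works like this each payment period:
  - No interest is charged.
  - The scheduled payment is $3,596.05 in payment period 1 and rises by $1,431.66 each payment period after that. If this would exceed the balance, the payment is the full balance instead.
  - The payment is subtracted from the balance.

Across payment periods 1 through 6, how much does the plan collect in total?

Payment period 1: opening $38,727.93; payment $3,596.05; balance $35,131.88
Payment period 2: opening $35,131.88; payment $5,027.71; balance $30,104.17
Payment period 3: opening $30,104.17; payment $6,459.37; balance $23,644.80
Payment period 4: opening $23,644.80; payment $7,891.03; balance $15,753.77
Payment period 5: opening $15,753.77; payment $9,322.69; balance $6,431.08
Payment period 6: opening $6,431.08; payment $6,431.08; balance $0.00
Total paid: $38,727.93

$38,727.93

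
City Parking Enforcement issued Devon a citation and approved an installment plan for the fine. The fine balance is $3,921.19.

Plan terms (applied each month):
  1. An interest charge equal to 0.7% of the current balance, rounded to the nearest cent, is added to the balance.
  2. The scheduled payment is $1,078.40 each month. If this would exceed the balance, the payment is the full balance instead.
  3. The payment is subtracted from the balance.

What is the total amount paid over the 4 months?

# | Opening | Interest | Payment | End bal
1 | $3,921.19 | $27.45 | $1,078.40 | $2,870.24
2 | $2,870.24 | $20.09 | $1,078.40 | $1,811.93
3 | $1,811.93 | $12.68 | $1,078.40 | $746.21
4 | $746.21 | $5.22 | $751.43 | $0.00
Total paid: $3,986.63

$3,986.63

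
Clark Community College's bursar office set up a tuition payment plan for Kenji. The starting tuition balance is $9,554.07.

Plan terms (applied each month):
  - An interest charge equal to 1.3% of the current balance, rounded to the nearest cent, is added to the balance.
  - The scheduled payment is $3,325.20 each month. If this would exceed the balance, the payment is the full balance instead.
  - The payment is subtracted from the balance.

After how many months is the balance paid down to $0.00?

Month 1: $9,554.07 +$124.20 interest = $9,678.27; pay $3,325.20 → $6,353.07
Month 2: $6,353.07 +$82.59 interest = $6,435.66; pay $3,325.20 → $3,110.46
Month 3: $3,110.46 +$40.44 interest = $3,150.90; pay $3,150.90 → $0.00
Balance reaches $0.00 in month 3.

3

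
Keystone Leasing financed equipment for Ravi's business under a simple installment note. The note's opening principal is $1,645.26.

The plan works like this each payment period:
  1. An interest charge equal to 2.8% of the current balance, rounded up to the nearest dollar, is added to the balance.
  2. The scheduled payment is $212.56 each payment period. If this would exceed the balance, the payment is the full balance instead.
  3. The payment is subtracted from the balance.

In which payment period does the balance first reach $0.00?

9

Payment period 1: opening $1,645.26; interest $47.00 → $1,692.26; payment $212.56; balance $1,479.70
Payment period 2: opening $1,479.70; interest $42.00 → $1,521.70; payment $212.56; balance $1,309.14
Payment period 3: opening $1,309.14; interest $37.00 → $1,346.14; payment $212.56; balance $1,133.58
Payment period 4: opening $1,133.58; interest $32.00 → $1,165.58; payment $212.56; balance $953.02
Payment period 5: opening $953.02; interest $27.00 → $980.02; payment $212.56; balance $767.46
Payment period 6: opening $767.46; interest $22.00 → $789.46; payment $212.56; balance $576.90
Payment period 7: opening $576.90; interest $17.00 → $593.90; payment $212.56; balance $381.34
Payment period 8: opening $381.34; interest $11.00 → $392.34; payment $212.56; balance $179.78
Payment period 9: opening $179.78; interest $6.00 → $185.78; payment $185.78; balance $0.00
Balance reaches $0.00 in payment period 9.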